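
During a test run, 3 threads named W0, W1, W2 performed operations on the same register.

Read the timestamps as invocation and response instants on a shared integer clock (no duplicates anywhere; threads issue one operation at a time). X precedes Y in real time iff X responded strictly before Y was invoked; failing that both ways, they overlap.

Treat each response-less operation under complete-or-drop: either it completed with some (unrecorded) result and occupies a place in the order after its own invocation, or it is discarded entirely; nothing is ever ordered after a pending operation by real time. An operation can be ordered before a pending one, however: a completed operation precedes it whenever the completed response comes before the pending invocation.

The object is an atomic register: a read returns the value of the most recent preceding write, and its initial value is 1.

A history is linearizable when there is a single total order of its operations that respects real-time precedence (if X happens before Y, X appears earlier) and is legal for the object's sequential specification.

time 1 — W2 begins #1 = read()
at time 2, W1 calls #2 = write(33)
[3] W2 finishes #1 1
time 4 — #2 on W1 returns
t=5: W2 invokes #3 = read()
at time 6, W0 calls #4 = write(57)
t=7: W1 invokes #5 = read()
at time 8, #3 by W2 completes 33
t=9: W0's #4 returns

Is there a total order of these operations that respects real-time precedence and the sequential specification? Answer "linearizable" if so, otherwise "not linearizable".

witness order: #1, #2, #3, #4
step 1: #1 read() → 1 — value 1
step 2: #2 write(33) — value 33
step 3: #3 read() → 33 — value 33
step 4: #4 write(57) — value 57

linearizable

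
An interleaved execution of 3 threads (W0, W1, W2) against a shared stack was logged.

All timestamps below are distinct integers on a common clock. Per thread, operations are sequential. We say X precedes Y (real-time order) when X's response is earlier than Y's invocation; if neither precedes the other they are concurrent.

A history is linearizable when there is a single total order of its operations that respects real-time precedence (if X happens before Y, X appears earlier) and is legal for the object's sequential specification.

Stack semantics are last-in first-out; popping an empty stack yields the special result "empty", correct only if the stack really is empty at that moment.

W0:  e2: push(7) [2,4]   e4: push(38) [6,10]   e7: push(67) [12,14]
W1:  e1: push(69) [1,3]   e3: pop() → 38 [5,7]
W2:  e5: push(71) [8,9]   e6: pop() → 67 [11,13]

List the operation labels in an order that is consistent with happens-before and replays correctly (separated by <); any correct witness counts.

e1 < e2 < e4 < e3 < e5 < e7 < e6

1. e1 push(69), leaving stack <69>
2. e2 push(7), leaving stack <69,7>
3. e4 push(38), leaving stack <69,7,38>
4. e3 pop() → 38, leaving stack <69,7>
5. e5 push(71), leaving stack <69,7,71>
6. e7 push(67), leaving stack <69,7,71,67>
7. e6 pop() → 67, leaving stack <69,7,71>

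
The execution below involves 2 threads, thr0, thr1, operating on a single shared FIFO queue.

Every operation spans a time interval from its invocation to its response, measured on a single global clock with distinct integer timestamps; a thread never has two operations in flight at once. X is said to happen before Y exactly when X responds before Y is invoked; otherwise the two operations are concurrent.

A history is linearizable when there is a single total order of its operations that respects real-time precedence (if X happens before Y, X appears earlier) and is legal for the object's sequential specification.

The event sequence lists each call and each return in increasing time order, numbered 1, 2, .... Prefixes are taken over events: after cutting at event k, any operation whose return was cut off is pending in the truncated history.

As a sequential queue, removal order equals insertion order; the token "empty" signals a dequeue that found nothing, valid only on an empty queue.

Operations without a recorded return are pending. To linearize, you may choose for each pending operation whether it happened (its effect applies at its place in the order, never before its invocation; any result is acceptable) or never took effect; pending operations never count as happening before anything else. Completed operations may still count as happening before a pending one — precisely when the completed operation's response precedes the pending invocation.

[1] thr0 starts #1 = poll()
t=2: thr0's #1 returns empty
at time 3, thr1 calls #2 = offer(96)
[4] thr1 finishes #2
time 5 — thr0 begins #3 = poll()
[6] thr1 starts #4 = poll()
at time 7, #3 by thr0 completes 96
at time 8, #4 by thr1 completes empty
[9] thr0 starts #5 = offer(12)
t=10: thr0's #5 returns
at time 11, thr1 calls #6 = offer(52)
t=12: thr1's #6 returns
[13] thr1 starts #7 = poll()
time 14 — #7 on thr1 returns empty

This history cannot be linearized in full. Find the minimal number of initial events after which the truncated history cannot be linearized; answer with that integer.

14

a valid linearization of events 1..13 exists, for instance #1, #2, #3, #4, #5, #6:
1. #1 poll() → empty, leaving queue <>
2. #2 offer(96), leaving queue <96>
3. #3 poll() → 96, leaving queue <>
4. #4 poll() → empty, leaving queue <>
5. #5 offer(12), leaving queue <12>
6. #6 offer(52), leaving queue <12,52>
include event 14 — #7 responding at 14 — and every candidate order breaks
e.g. #1, #2, #3, #4, #5, #6, #7: illegal at step 7, since #7 poll() → empty cannot apply there
e.g. #1, #2, #4, #3, #5, #6, #7: illegal at step 3, since #4 poll() → empty cannot apply there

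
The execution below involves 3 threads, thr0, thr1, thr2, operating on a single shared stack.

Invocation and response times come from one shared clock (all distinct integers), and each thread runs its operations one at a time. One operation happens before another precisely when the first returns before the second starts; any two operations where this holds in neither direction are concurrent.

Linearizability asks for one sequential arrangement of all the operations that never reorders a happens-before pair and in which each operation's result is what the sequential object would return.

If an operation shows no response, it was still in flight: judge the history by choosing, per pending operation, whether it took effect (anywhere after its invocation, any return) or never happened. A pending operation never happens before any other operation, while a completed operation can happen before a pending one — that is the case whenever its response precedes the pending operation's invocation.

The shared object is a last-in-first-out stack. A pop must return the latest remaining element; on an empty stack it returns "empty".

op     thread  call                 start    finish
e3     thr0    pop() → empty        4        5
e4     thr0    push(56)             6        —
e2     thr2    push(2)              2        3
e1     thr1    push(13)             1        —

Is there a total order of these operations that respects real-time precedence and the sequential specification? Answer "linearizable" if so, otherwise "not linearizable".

not linearizable

the violation lands at event 5, e3's response at time 5: events 1..4 linearize, events 1..5 do not
exactly one order of the 2 completed ops respects real time; the stack replay fails
completion choices over the 1 pending operation (e1) were checked; none helps
sample order e2, e3 (pending dropped) stalls at step 2 — e3 pop() → empty has no legal effect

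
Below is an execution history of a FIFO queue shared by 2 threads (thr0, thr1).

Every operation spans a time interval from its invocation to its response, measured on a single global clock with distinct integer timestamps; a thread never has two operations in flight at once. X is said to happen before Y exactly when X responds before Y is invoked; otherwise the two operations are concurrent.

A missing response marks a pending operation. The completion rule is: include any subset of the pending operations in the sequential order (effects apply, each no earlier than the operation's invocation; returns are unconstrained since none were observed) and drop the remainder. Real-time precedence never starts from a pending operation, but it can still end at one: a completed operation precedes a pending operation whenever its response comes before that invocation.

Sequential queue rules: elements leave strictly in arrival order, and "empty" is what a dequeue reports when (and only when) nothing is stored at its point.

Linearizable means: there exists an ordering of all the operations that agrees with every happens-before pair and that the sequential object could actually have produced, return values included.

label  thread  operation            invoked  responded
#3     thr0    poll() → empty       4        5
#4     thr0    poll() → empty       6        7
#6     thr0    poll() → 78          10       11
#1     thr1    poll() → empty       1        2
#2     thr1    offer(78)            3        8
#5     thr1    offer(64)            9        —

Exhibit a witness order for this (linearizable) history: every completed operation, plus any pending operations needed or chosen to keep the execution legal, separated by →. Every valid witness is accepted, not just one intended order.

#1 → #3 → #4 → #2 → #5 → #6

after step 1 (#1 poll() → empty): queue <>
after step 2 (#3 poll() → empty): queue <>
after step 3 (#4 poll() → empty): queue <>
after step 4 (#2 offer(78)): queue <78>
after step 5 (#5 offer(64) (pending, included)): queue <78,64>
after step 6 (#6 poll() → 78): queue <64>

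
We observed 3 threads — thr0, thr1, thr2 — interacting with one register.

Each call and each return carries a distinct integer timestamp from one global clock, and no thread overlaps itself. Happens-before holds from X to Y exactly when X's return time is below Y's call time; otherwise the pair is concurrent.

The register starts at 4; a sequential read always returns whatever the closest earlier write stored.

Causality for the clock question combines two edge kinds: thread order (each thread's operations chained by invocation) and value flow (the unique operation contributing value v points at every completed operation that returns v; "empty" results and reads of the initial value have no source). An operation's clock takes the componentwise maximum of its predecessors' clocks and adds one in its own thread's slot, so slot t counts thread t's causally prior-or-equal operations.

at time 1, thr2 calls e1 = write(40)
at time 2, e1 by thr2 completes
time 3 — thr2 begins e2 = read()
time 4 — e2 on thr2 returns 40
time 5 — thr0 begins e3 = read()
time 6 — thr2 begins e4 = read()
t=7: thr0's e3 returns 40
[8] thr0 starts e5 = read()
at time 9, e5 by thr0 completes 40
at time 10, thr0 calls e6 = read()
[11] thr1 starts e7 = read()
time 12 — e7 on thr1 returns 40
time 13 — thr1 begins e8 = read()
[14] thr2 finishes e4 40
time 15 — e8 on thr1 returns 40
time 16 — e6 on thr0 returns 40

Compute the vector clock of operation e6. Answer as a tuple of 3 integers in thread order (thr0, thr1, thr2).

(3, 0, 1)

e1, invoked 1, has no incoming edges; only thr2's bump applies → (0, 0, 1)
e2, invoked 3, takes VC(e1)=(0, 0, 1) under max, adds 1 for thr2 → (0, 0, 2)
e7, invoked 11, takes VC(e1)=(0, 0, 1) under max, adds 1 for thr1 → (0, 1, 1)
e3, invoked 5, takes VC(e1)=(0, 0, 1) under max, adds 1 for thr0 → (1, 0, 1)
e4, invoked 6, takes VC(e1)=(0, 0, 1), VC(e2)=(0, 0, 2) under max, adds 1 for thr2 → (0, 0, 3)
e8, invoked 13, takes VC(e1)=(0, 0, 1), VC(e7)=(0, 1, 1) under max, adds 1 for thr1 → (0, 2, 1)
e5, invoked 8, takes VC(e1)=(0, 0, 1), VC(e3)=(1, 0, 1) under max, adds 1 for thr0 → (2, 0, 1)
e6, invoked 10, takes VC(e1)=(0, 0, 1), VC(e5)=(2, 0, 1) under max, adds 1 for thr0 → (3, 0, 1)
target: VC(e6) = (3, 0, 1)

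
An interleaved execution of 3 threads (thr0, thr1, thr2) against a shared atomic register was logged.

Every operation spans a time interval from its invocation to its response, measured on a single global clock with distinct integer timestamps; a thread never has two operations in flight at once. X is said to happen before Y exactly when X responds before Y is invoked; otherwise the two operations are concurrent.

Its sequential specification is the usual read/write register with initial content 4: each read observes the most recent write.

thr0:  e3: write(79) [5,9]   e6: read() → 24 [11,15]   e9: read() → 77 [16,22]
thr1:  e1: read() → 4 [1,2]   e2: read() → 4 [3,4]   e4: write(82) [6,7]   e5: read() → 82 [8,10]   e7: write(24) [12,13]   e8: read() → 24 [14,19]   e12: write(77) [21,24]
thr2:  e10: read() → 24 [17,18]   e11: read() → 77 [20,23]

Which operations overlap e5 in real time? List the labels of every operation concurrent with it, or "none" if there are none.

e3

e5 spans [8,10]; an op avoiding the whole window 8..10 is ordered, any other is concurrent
e1 [1,2]: before
e2 [3,4]: before
e3 [5,9]: concurrent
e4 [6,7]: before
e6 [11,15]: after
e7 [12,13]: after
e8 [14,19]: after
e9 [16,22]: after
e10 [17,18]: after
e11 [20,23]: after
e12 [21,24]: after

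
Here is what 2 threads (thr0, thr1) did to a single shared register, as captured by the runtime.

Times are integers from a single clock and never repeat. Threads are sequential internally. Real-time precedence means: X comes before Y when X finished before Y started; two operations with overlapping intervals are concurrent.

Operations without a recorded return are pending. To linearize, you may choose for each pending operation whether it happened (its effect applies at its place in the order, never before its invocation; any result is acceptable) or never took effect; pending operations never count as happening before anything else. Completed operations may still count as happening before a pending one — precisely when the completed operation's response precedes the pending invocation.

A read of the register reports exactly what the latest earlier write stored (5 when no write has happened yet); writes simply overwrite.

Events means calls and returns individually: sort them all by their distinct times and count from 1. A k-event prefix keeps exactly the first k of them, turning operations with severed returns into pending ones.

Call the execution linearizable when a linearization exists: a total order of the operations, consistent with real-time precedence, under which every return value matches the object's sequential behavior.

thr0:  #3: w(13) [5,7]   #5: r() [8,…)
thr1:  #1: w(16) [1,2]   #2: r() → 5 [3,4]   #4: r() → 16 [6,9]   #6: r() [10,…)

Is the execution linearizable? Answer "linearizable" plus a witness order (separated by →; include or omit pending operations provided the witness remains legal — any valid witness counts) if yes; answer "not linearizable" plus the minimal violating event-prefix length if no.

not linearizable — minimal violating prefix: 4 events

the violation lands at event 4, #2's response at time 4: events 1..3 linearize, events 1..4 do not
the completed operations (2 total) allow one real-time order; the register replay rejects it
for example #1, #2 fails at step 2: #2 r() → 5 is not legal there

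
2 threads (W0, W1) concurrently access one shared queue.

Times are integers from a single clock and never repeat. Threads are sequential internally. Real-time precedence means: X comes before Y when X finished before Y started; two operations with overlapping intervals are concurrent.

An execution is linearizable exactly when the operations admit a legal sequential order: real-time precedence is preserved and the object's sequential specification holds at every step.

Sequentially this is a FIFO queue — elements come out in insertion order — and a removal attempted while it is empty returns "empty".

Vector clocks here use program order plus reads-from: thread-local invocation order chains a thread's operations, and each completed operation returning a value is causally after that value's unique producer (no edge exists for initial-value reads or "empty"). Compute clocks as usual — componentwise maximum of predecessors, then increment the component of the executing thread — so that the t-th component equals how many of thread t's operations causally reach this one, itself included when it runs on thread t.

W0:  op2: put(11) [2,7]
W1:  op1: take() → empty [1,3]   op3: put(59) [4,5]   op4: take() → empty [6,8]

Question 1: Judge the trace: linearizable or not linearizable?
not linearizable

prefix check: 1..7 passes, 1..8 fails once op4's time-8 response joins
the 4 completed operations admit 4 real-time orders; each fails the queue replay
take op1, op2, op3, op4: step 4 already fails, because op4 take() → empty cannot occur there
take op1, op3, op2, op4: step 4 already fails, because op4 take() → empty cannot occur there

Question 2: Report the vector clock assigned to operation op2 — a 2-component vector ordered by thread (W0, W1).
(1, 0)

no predecessors for op1 (invoked 1): W1 increments from zero → (0, 1)
no predecessors for op2 (invoked 2): W0 increments from zero → (1, 0)
from VC(op1)=(0, 1), op3 (invoked 4) maxes components and bumps W1 → (0, 2)
from VC(op3)=(0, 2), op4 (invoked 6) maxes components and bumps W1 → (0, 3)
target: VC(op2) = (1, 0)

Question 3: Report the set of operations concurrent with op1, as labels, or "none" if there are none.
op2

op1 spans [1,3]: anything still running between times 1 and 3 counts as concurrent
op2 [2,7]: concurrent
op3 [4,5]: after
op4 [6,8]: after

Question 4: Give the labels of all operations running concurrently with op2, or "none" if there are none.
op1, op3, op4

concurrent with op2 ([2,7]): every op whose interval crosses 2..7
op1 [1,3]: concurrent
op3 [4,5]: concurrent
op4 [6,8]: concurrent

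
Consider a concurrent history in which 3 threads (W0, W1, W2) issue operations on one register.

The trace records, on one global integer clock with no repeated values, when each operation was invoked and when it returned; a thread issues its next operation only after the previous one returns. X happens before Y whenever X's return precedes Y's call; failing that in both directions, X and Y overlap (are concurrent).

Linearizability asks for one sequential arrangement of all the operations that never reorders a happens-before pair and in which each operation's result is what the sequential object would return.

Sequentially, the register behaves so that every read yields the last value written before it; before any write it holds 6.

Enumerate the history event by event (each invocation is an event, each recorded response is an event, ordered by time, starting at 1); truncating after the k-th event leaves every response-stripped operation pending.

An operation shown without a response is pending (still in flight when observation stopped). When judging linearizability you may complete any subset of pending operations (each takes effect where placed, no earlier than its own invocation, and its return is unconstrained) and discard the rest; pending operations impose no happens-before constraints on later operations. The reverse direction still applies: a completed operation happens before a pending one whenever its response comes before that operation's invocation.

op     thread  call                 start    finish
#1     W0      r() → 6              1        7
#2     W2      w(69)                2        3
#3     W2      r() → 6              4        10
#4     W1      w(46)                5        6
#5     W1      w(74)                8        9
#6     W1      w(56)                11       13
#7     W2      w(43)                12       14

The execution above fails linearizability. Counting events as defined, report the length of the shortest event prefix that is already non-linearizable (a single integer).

events 1..9 are still linearizable — one witness is #1, #2, #3, #4, #5:
after step 1 (#1 r() → 6): value 6
after step 2 (#2 w(69)): value 69
after step 3 (#3 r() (pending, included)): value 69
after step 4 (#4 w(46)): value 46
after step 5 (#5 w(74)): value 74
include event 10 — #3 responding at 10 — and every candidate order breaks
one such order, #1, #2, #3, #4, #5, breaks at step 3 where #3 r() → 6 is illegal
one such order, #1, #2, #4, #3, #5, breaks at step 4 where #3 r() → 6 is illegal

10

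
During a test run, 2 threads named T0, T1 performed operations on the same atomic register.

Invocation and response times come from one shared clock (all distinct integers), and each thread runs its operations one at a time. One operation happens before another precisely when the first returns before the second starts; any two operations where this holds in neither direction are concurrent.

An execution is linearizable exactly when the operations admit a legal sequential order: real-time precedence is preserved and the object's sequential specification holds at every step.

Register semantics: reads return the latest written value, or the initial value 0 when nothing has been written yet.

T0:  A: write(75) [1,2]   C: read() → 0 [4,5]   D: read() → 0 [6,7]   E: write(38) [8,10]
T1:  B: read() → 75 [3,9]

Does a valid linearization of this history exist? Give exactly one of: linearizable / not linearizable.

not linearizable

events 1..4 are fine; event 5 — the response of C at time 5 — makes the prefix non-linearizable
one real-time candidate order over the 2 completed operations — the atomic register replay rejects it
no completion choice of the 1 pending operation (B) rescues it — every subset was tried
e.g. A, C (pending dropped): illegal at step 2, since C read() → 0 cannot apply there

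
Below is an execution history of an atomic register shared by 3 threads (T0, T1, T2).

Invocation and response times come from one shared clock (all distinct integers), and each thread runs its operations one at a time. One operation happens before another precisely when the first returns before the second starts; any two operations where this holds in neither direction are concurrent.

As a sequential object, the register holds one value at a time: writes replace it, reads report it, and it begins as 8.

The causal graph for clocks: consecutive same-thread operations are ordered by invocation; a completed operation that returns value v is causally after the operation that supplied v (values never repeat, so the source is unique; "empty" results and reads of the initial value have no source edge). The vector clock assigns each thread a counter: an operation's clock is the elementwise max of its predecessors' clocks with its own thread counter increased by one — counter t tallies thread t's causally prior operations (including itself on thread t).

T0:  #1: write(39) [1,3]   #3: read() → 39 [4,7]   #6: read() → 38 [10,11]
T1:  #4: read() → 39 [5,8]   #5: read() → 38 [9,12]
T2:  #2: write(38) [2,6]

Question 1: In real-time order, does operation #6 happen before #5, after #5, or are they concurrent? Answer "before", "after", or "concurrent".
concurrent

#6 spans [10,11], #5 spans [9,12]
the intervals overlap in both directions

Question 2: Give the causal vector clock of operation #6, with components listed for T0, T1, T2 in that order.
(3, 0, 1)

#2, invoked 2, has no incoming edges; only T2's bump applies → (0, 0, 1)
#1, invoked 1, has no incoming edges; only T0's bump applies → (1, 0, 0)
#4, invoked 5, takes VC(#1)=(1, 0, 0) under max, adds 1 for T1 → (1, 1, 0)
#3, invoked 4, takes VC(#1)=(1, 0, 0) under max, adds 1 for T0 → (2, 0, 0)
#5, invoked 9, takes VC(#2)=(0, 0, 1), VC(#4)=(1, 1, 0) under max, adds 1 for T1 → (1, 2, 1)
#6, invoked 10, takes VC(#2)=(0, 0, 1), VC(#3)=(2, 0, 0) under max, adds 1 for T0 → (3, 0, 1)
target: VC(#6) = (3, 0, 1)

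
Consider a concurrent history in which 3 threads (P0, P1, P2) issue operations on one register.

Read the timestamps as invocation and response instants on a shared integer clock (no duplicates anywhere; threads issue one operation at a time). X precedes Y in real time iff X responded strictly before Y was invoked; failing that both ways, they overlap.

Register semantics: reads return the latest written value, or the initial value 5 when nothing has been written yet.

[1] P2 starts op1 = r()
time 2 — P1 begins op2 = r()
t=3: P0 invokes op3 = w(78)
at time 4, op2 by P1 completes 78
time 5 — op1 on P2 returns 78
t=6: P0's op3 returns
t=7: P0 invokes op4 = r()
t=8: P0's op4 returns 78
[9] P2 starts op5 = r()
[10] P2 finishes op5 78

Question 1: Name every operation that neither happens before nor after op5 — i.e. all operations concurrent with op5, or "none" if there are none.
op5 spans [9,10]; an op avoiding the whole window 9..10 is ordered, any other is concurrent
op1 [1,5]: before
op2 [2,4]: before
op3 [3,6]: before
op4 [7,8]: before

none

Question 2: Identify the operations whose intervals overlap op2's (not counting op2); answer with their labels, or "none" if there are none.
op2 spans [2,4]: anything still running between times 2 and 4 counts as concurrent
op1 [1,5]: concurrent
op3 [3,6]: concurrent
op4 [7,8]: after
op5 [9,10]: after

op1, op3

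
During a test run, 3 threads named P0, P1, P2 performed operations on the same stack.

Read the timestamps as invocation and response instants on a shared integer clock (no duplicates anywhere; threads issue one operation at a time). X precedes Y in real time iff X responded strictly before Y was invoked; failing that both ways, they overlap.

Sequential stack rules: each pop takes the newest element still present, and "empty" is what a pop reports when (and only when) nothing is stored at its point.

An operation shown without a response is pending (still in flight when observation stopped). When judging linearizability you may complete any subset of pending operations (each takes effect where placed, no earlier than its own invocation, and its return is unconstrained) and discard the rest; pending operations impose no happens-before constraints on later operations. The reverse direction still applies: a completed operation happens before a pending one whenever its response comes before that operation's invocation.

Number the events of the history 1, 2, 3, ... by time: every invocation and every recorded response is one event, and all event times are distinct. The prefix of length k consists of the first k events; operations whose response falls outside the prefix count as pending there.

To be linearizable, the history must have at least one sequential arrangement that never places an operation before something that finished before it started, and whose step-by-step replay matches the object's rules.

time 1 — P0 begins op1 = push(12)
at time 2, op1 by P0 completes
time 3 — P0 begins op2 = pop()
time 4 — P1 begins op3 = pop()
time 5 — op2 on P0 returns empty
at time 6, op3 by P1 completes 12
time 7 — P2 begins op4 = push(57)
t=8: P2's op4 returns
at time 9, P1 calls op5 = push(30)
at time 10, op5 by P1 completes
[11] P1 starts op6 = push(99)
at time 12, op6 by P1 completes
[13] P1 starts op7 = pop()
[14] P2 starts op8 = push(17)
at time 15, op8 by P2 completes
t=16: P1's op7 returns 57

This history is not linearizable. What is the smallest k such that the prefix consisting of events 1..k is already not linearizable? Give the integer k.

16

events 1..15 are still linearizable — one witness is op1, op3, op2, op4, op5, op6, op7, op8:
1. op1 push(12), leaving stack <12>
2. op3 pop() → 12, leaving stack <>
3. op2 pop() → empty, leaving stack <>
4. op4 push(57), leaving stack <57>
5. op5 push(30), leaving stack <57,30>
6. op6 push(99), leaving stack <57,30,99>
7. op7 pop() (pending, included), leaving stack <57,30>
8. op8 push(17), leaving stack <57,30,17>
include event 16 — op7 responding at 16 — and every candidate order breaks
one such order, op1, op2, op3, op4, op5, op6, op7, op8, breaks at step 2 where op2 pop() → empty is illegal
one such order, op1, op2, op3, op4, op5, op6, op8, op7, breaks at step 2 where op2 pop() → empty is illegal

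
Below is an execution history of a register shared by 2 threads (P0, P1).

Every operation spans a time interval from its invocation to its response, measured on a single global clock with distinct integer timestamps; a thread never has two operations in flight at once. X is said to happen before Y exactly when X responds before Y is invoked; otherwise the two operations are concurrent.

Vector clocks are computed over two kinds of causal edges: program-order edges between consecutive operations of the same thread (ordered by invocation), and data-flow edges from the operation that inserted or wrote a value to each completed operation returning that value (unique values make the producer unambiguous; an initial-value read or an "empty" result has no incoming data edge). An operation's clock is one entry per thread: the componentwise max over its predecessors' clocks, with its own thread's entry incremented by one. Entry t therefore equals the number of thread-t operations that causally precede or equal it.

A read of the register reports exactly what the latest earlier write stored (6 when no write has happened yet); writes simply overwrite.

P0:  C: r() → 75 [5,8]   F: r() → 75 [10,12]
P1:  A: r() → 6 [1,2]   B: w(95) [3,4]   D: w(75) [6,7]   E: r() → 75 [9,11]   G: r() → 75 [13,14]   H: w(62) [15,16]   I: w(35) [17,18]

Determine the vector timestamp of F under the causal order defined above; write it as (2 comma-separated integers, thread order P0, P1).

(2, 3)

A, invoked 1, has no incoming edges; only P1's bump applies → (0, 1)
B (invocation 3): componentwise max over VC(A)=(0, 1), +1 at P1, giving (0, 2)
D (invocation 6): componentwise max over VC(B)=(0, 2), +1 at P1, giving (0, 3)
E (invocation 9): componentwise max over VC(D)=(0, 3), +1 at P1, giving (0, 4)
C (invocation 5): componentwise max over VC(D)=(0, 3), +1 at P0, giving (1, 3)
G (invocation 13): componentwise max over VC(D)=(0, 3), VC(E)=(0, 4), +1 at P1, giving (0, 5)
F (invocation 10): componentwise max over VC(C)=(1, 3), VC(D)=(0, 3), +1 at P0, giving (2, 3)
H (invocation 15): componentwise max over VC(G)=(0, 5), +1 at P1, giving (0, 6)
I (invocation 17): componentwise max over VC(H)=(0, 6), +1 at P1, giving (0, 7)
target: VC(F) = (2, 3)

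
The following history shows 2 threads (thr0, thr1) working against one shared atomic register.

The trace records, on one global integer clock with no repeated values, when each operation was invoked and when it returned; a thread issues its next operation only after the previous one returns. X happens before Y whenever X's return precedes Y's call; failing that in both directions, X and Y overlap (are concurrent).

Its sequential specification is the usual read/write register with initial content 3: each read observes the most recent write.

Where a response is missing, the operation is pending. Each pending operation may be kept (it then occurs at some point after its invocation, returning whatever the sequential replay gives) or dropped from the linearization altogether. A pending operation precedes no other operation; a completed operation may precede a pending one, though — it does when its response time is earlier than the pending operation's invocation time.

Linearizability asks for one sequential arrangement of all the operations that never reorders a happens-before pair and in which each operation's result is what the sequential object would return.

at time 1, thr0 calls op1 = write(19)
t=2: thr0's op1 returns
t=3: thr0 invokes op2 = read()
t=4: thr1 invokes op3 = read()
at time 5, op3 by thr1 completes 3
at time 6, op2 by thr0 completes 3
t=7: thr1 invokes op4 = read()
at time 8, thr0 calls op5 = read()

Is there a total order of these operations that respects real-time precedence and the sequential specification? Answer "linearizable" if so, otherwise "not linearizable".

not linearizable

cut after 4 events: linearizable; cut after 5 events (op3 responds, time 5): not linearizable
a single order respects real time; the 2 completed atomic register operations fail replay along it
include/drop combinations of the 1 pending operation (op2) were all tried; none helps
for example op1, op3 (pending dropped) fails at step 2: op3 read() → 3 is not legal there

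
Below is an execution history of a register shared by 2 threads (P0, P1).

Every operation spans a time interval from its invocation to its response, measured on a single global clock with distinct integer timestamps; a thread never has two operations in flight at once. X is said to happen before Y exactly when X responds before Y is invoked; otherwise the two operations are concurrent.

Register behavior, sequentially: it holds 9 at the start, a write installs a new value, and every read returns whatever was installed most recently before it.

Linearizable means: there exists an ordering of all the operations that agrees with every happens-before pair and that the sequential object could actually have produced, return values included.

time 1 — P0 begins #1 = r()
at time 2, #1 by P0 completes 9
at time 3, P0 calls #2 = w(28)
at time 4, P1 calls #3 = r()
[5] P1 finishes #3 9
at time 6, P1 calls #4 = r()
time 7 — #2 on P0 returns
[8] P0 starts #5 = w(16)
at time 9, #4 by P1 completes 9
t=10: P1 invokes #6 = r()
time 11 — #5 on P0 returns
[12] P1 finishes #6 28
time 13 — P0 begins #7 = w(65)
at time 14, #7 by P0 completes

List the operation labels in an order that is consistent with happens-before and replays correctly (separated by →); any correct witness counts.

#1 → #3 → #4 → #2 → #6 → #5 → #7

step 1: #1 r() → 9 — value 9
step 2: #3 r() → 9 — value 9
step 3: #4 r() → 9 — value 9
step 4: #2 w(28) — value 28
step 5: #6 r() → 28 — value 28
step 6: #5 w(16) — value 16
step 7: #7 w(65) — value 65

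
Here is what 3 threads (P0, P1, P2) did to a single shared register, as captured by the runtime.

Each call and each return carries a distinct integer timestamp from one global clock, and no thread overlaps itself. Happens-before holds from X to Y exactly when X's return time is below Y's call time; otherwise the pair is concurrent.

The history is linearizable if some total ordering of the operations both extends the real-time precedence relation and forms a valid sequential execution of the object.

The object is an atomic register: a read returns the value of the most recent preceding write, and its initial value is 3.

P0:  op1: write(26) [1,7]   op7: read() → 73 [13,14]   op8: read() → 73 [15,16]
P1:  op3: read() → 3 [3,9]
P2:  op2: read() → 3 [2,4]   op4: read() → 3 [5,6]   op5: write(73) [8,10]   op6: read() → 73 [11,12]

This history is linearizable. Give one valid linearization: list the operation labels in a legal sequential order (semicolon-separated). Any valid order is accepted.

op2; op3; op4; op1; op5; op6; op7; op8

step 1: op2 read() → 3 — value 3
step 2: op3 read() → 3 — value 3
step 3: op4 read() → 3 — value 3
step 4: op1 write(26) — value 26
step 5: op5 write(73) — value 73
step 6: op6 read() → 73 — value 73
step 7: op7 read() → 73 — value 73
step 8: op8 read() → 73 — value 73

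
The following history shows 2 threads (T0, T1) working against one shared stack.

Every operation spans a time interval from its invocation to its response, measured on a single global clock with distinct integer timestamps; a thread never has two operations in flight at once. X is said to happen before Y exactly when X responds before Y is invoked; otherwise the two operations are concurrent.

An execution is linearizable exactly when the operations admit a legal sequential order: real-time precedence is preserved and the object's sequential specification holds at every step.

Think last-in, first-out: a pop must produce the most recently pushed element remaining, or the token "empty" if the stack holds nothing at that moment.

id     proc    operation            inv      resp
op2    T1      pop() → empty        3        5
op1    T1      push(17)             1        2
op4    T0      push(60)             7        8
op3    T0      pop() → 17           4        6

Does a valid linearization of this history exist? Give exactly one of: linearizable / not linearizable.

linearizable

one valid linearization: op1, op3, op2, op4
step 1: op1 push(17) — stack <17>
step 2: op3 pop() → 17 — stack <>
step 3: op2 pop() → empty — stack <>
step 4: op4 push(60) — stack <60>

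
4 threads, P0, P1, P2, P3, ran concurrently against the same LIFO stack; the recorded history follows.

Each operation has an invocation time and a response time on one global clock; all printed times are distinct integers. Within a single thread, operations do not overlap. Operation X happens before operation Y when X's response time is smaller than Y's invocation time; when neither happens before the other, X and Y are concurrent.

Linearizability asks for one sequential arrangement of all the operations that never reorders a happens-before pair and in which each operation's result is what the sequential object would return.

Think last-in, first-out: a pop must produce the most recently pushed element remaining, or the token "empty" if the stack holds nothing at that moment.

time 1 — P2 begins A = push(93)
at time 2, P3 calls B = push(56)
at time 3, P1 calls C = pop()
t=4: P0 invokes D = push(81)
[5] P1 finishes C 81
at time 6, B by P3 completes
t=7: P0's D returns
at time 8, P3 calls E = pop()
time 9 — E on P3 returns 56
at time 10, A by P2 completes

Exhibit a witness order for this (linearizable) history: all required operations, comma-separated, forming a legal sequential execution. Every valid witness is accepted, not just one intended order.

step 1: A push(93) — stack <93>
step 2: B push(56) — stack <93,56>
step 3: D push(81) — stack <93,56,81>
step 4: C pop() → 81 — stack <93,56>
step 5: E pop() → 56 — stack <93>

A, B, D, C, E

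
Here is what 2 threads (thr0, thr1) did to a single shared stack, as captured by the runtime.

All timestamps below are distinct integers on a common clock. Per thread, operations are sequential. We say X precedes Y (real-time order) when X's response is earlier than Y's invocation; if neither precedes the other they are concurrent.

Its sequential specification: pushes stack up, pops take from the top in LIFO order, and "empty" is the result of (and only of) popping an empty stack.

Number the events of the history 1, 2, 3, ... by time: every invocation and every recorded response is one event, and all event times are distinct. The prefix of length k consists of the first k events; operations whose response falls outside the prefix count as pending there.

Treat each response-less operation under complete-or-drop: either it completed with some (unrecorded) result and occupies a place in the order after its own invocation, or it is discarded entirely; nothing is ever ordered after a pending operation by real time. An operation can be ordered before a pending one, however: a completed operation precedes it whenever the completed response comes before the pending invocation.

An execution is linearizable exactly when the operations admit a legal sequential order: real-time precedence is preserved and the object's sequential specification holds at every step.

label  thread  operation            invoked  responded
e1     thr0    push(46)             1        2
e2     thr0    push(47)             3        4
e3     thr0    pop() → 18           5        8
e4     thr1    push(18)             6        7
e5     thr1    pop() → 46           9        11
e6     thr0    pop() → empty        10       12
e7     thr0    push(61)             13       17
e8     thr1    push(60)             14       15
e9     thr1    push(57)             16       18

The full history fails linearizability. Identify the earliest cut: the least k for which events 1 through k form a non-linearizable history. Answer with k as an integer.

12

a valid linearization of events 1..11 exists, for instance e1, e2, e4, e3, e6, e5:
step 1: e1 push(46) — stack <46>
step 2: e2 push(47) — stack <46,47>
step 3: e4 push(18) — stack <46,47,18>
step 4: e3 pop() → 18 — stack <46,47>
step 5: e6 pop() (pending, included) — stack <46>
step 6: e5 pop() → 46 — stack <>
once event 12 joins (e6's response, time 12), exhaustive search finds no witness
e.g. e1, e2, e3, e4, e5, e6: illegal at step 3, since e3 pop() → 18 cannot apply there
e.g. e1, e2, e3, e4, e6, e5: illegal at step 3, since e3 pop() → 18 cannot apply there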